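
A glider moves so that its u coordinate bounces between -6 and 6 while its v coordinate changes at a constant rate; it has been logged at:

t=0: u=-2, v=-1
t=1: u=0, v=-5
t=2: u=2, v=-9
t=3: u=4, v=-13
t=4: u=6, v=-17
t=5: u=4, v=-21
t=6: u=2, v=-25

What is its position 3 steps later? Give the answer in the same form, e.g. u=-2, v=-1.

u=-4, v=-37

The u coordinate travels 2 per step and bounces off the walls at -6 and 6.
  step 7: 2 → 0
  step 8: 0 → -2
  step 9: -2 → -4
The v coordinate changes by -4 each step: at step 9 it is -37.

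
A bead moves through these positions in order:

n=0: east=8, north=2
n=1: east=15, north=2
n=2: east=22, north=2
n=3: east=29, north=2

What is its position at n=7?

east=57, north=2

Each step adds (+7,+0) to the position.
step 4: east=29, north=2 + (+7,+0) → east=36, north=2
step 5: east=36, north=2 + (+7,+0) → east=43, north=2
step 6: east=43, north=2 + (+7,+0) → east=50, north=2
step 7: east=50, north=2 + (+7,+0) → east=57, north=2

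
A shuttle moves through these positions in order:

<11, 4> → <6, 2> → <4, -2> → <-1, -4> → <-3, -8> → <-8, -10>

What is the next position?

<-10, -14>

Differencing gives <-5, -2>, <-2, -4>, <-5, -2>, <-2, -4>, <-5, -2>. This is the pattern <-5, -2>, <-2, -4> repeated.
step 6: apply <-2, -4> → <-10, -14>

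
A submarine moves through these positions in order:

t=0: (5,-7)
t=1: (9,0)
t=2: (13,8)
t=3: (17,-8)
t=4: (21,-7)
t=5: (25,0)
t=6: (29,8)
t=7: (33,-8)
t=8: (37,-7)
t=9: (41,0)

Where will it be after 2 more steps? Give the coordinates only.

(49,-8)

First: linear, +4 per step → 49 at step 11.
Second: cycles through -7, 0, 8, -8 every 4 steps. Step 11 lands at position 3 of the cycle → -8.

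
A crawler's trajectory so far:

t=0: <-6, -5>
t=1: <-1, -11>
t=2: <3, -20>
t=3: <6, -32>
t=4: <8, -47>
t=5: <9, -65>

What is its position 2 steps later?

<8, -110>

Taking differences between consecutive positions: <+5, -6>, <+4, -9>, <+3, -12>, <+2, -15>, <+1, -18>. These grow by <-1, -3> each step.
step 6: <9, -65> + <+0, -21> → <9, -86>
step 7: <9, -86> + <-1, -24> → <8, -110>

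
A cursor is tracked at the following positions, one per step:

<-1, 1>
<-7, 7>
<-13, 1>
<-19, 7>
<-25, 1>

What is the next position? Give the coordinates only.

The first coordinate changes by -6 each step, so at step 5 it is -1 + 5·(-6) = -31.
The second coordinate repeats the cycle [1, 7] with period 2; step 5 mod 2 = 1, giving 7.

<-31, 7>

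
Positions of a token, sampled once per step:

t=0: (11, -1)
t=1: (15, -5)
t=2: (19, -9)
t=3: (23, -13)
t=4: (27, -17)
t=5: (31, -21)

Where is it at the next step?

Constant displacement of (+4, -4) per step.
step 6: (31, -21) + (+4, -4) → (35, -25)

(35, -25)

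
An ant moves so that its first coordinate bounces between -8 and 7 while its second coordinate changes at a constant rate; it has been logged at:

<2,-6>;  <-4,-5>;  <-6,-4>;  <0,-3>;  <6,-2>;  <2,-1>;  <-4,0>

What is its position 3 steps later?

<6,3>

The first coordinate reflects between -8 and 7, moving 6 per step.
  step 7: -4 → -6
  step 8: -6 → 0
  step 9: 0 → 6
The second coordinate changes by +1 each step: at step 9 it is 3.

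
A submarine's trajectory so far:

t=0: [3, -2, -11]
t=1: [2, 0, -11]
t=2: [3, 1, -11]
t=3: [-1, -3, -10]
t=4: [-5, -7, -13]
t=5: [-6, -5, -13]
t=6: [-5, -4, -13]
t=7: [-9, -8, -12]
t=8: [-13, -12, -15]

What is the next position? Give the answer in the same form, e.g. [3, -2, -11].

[-14, -10, -15]

Differencing gives [-1, +2, +0], [+1, +1, +0], [-4, -4, +1], [-4, -4, -3], [-1, +2, +0], [+1, +1, +0], [-4, -4, +1], [-4, -4, -3]. This is the pattern [-1, +2, +0], [+1, +1, +0], [-4, -4, +1], [-4, -4, -3] repeated.
step 9: apply [-1, +2, +0] → [-14, -10, -15]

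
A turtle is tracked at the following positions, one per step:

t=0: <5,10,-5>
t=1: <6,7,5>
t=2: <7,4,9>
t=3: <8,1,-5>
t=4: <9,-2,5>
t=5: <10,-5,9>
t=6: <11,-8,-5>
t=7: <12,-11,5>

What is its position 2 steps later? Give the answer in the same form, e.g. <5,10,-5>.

<14,-17,-5>

First: linear, +1 per step → 14 at step 9.
Second: linear, -3 per step → -17 at step 9.
Third: cycles through -5, 5, 9 every 3 steps. Step 9 lands at position 0 of the cycle → -5.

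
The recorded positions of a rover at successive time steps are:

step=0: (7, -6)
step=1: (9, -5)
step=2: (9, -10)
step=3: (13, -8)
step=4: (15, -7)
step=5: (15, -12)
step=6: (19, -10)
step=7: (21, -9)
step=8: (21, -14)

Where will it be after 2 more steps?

The moves between consecutive positions are (+2, +1), (+0, -5), (+4, +2), (+2, +1), (+0, -5), (+4, +2), (+2, +1), (+0, -5); they repeat the 3-cycle [(+2, +1), (+0, -5), (+4, +2)].
step 9: apply (+4, +2) → (25, -12)
step 10: apply (+2, +1) → (27, -11)

(27, -11)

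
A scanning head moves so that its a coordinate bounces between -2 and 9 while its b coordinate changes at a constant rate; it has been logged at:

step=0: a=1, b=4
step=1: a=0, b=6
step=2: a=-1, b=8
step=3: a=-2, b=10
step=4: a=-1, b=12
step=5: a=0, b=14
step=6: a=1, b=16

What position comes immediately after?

a=2, b=18

The a coordinate travels 1 per step and bounces off the walls at -2 and 9.
  step 7: 1 → 2
The b coordinate changes by +2 each step: at step 7 it is 18.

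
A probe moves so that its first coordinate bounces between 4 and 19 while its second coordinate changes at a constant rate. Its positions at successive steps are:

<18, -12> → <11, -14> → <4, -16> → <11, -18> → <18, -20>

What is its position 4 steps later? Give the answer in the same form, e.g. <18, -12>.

<16, -28>

The first coordinate reflects between 4 and 19, moving 7 per step.
  step 5: 18 → 13
  step 6: 13 → 6
  step 7: 6 → 9
  step 8: 9 → 16
The second coordinate changes by -2 each step: at step 8 it is -28.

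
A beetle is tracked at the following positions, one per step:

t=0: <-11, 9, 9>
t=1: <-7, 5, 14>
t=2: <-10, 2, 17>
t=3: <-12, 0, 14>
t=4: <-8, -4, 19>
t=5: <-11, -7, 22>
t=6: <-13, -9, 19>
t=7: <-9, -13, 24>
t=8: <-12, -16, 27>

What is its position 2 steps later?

The moves between consecutive positions are <+4, -4, +5>, <-3, -3, +3>, <-2, -2, -3>, <+4, -4, +5>, <-3, -3, +3>, <-2, -2, -3>, <+4, -4, +5>, <-3, -3, +3>; they repeat the 3-cycle [<+4, -4, +5>, <-3, -3, +3>, <-2, -2, -3>].
step 9: apply <-2, -2, -3> → <-14, -18, 24>
step 10: apply <+4, -4, +5> → <-10, -22, 29>

<-10, -22, 29>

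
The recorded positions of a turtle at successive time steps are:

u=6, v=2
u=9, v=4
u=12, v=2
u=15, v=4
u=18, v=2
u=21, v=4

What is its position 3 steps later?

u=30, v=2

U: linear, +3 per step → 30 at step 8.
V: cycles through 2, 4 every 2 steps. Step 8 lands at position 0 of the cycle → 2.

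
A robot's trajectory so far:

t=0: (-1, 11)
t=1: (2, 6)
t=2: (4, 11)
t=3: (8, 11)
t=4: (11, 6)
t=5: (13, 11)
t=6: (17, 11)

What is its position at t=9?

Step-to-step displacements: (+3, -5), (+2, +5), (+4, +0), (+3, -5), (+2, +5), (+4, +0) — a repeating cycle of length 3.
step 7: apply (+3, -5) → (20, 6)
step 8: apply (+2, +5) → (22, 11)
step 9: apply (+4, +0) → (26, 11)

(26, 11)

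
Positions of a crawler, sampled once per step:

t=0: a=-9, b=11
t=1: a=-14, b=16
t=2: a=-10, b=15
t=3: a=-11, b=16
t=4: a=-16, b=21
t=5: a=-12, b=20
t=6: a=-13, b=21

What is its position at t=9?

a=-15, b=26

Differencing gives (-5,+5), (+4,-1), (-1,+1), (-5,+5), (+4,-1), (-1,+1). This is the pattern (-5,+5), (+4,-1), (-1,+1) repeated.
step 7: apply (-5,+5) → a=-18, b=26
step 8: apply (+4,-1) → a=-14, b=25
step 9: apply (-1,+1) → a=-15, b=26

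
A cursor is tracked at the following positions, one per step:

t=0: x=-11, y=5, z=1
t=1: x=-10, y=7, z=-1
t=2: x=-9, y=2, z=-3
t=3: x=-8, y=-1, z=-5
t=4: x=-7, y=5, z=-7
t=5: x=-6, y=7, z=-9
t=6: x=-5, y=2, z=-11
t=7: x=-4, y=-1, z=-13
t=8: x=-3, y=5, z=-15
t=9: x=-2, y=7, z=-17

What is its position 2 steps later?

X: linear, +1 per step → 0 at step 11.
Y: cycles through 5, 7, 2, -1 every 4 steps. Step 11 lands at position 3 of the cycle → -1.
Z: linear, -2 per step → -21 at step 11.

x=0, y=-1, z=-21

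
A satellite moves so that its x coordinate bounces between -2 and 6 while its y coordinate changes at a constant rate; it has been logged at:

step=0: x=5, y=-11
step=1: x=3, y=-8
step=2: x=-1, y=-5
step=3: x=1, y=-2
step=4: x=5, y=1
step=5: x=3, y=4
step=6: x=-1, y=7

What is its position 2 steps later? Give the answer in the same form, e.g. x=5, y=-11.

x=5, y=13

The x coordinate travels 4 per step and bounces off the walls at -2 and 6.
  step 7: -1 → 1
  step 8: 1 → 5
The y coordinate changes by +3 each step: at step 8 it is 13.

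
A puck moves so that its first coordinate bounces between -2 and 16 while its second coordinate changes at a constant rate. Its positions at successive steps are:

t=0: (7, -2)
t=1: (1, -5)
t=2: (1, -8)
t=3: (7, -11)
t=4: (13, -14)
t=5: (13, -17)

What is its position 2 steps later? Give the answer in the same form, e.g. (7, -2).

(1, -23)

The first coordinate reflects between -2 and 16, moving 6 per step.
  step 6: 13 → 7
  step 7: 7 → 1
The second coordinate changes by -3 each step: at step 7 it is -23.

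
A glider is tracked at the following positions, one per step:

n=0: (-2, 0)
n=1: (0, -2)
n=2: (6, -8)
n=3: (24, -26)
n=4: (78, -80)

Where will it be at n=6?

(726, -728)

Step-to-step displacements: (+2, -2), (+6, -6), (+18, -18), (+54, -54); each is 3× the previous.
step 5: (78, -80) + (+162, -162) → (240, -242)
step 6: (240, -242) + (+486, -486) → (726, -728)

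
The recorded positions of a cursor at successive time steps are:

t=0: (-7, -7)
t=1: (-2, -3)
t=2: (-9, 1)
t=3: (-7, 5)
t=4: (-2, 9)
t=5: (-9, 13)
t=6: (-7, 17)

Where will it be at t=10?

First: cycles through -7, -2, -9 every 3 steps. Step 10 lands at position 1 of the cycle → -2.
Second: linear, +4 per step → 33 at step 10.

(-2, 33)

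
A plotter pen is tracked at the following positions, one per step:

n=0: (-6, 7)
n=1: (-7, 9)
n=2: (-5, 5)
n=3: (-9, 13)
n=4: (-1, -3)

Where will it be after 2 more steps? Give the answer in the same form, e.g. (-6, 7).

The jumps are (-1, +2), (+2, -4), (-4, +8), (+8, -16) — a geometric progression with ratio -2.
step 5: (-1, -3) + (-16, +32) → (-17, 29)
step 6: (-17, 29) + (+32, -64) → (15, -35)

(15, -35)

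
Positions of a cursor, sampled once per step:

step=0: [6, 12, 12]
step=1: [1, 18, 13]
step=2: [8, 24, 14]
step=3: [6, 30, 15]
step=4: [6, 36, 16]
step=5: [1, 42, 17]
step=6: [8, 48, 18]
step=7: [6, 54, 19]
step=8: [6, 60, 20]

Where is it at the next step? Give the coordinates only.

[1, 66, 21]

The first coordinate repeats the cycle [6, 1, 8, 6] with period 4; step 9 mod 4 = 1, giving 1.
The second coordinate changes by +6 each step, so at step 9 it is 12 + 9·(6) = 66.
The third coordinate changes by +1 each step, so at step 9 it is 12 + 9·(1) = 21.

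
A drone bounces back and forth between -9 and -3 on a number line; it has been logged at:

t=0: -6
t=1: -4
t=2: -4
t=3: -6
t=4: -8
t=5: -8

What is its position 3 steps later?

-4

The value travels 2 per step and bounces off the walls at -9 and -3.
  step 6: -8 → -6
  step 7: -6 → -4
  step 8: -4 → -4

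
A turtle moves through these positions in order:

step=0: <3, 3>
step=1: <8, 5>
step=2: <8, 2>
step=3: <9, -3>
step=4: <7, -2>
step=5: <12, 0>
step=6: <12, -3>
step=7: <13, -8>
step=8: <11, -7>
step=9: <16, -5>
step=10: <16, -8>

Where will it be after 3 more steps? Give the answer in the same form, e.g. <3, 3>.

<20, -10>

Step-to-step displacements: <+5, +2>, <+0, -3>, <+1, -5>, <-2, +1>, <+5, +2>, <+0, -3>, <+1, -5>, <-2, +1>, <+5, +2>, <+0, -3> — a repeating cycle of length 4.
step 11: apply <+1, -5> → <17, -13>
step 12: apply <-2, +1> → <15, -12>
step 13: apply <+5, +2> → <20, -10>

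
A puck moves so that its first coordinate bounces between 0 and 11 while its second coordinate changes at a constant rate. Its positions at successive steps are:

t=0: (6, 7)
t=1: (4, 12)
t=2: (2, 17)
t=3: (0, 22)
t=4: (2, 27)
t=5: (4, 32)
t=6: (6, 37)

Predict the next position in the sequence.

(8, 42)

The first coordinate travels 2 per step and bounces off the walls at 0 and 11.
  step 7: 6 → 8
The second coordinate changes by +5 each step: at step 7 it is 42.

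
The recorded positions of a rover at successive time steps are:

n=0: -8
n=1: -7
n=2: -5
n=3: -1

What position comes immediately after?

7

The jumps are +1, +2, +4 — a geometric progression with ratio 2.
step 4: -1 + 8 → 7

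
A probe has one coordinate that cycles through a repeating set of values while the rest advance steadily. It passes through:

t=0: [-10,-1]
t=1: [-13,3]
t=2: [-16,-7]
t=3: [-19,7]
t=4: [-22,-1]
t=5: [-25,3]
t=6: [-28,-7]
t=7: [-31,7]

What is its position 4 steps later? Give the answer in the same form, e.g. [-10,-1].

[-43,7]

The first coordinate changes by -3 each step, so at step 11 it is -10 + 11·(-3) = -43.
The second coordinate repeats the cycle [-1, 3, -7, 7] with period 4; step 11 mod 4 = 3, giving 7.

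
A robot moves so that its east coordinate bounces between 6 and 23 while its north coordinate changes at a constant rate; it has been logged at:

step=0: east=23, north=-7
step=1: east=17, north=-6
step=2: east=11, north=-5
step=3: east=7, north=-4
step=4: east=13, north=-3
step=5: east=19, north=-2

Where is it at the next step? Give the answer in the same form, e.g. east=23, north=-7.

The east coordinate travels 6 per step and bounces off the walls at 6 and 23.
  step 6: 19 → 21
The north coordinate changes by +1 each step: at step 6 it is -1.

east=21, north=-1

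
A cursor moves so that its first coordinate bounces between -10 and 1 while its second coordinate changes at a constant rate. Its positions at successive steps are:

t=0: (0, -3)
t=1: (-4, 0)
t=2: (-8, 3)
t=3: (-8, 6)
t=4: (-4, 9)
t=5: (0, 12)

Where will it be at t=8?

The first coordinate travels 4 per step and bounces off the walls at -10 and 1.
  step 6: 0 → -2
  step 7: -2 → -6
  step 8: -6 → -10
The second coordinate changes by +3 each step: at step 8 it is 21.

(-10, 21)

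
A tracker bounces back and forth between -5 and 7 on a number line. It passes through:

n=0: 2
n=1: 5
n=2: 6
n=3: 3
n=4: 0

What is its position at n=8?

2

The value reflects between -5 and 7, moving 3 per step.
  step 5: 0 → -3
  step 6: -3 → -4
  step 7: -4 → -1
  step 8: -1 → 2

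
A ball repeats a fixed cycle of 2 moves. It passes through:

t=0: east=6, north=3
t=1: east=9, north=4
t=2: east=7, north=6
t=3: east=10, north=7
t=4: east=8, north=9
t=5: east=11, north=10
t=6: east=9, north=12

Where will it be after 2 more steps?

Differencing gives (+3, +1), (-2, +2), (+3, +1), (-2, +2), (+3, +1), (-2, +2). This is the pattern (+3, +1), (-2, +2) repeated.
step 7: apply (+3, +1) → east=12, north=13
step 8: apply (-2, +2) → east=10, north=15

east=10, north=15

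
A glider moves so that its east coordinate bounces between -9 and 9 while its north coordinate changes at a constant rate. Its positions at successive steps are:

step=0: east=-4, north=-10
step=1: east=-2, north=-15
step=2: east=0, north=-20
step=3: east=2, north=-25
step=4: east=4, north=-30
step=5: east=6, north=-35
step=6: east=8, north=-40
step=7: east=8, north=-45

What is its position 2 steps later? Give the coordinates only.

east=4, north=-55

The east coordinate reflects between -9 and 9, moving 2 per step.
  step 8: 8 → 6
  step 9: 6 → 4
The north coordinate changes by -5 each step: at step 9 it is -55.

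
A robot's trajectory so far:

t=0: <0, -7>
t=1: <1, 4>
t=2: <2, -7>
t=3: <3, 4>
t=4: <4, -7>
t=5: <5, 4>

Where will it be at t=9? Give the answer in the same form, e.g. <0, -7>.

<9, 4>

First: linear, +1 per step → 9 at step 9.
Second: cycles through -7, 4 every 2 steps. Step 9 lands at position 1 of the cycle → 4.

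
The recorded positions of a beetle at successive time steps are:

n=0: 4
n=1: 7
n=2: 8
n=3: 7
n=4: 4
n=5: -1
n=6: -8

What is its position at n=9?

-41

Taking differences between consecutive positions: +3, +1, -1, -3, -5, -7. These grow by -2 each step.
step 7: -8 − 9 → -17
step 8: -17 − 11 → -28
step 9: -28 − 13 → -41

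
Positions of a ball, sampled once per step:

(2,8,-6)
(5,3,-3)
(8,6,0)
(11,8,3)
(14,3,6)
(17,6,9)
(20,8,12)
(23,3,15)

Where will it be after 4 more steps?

First: linear, +3 per step → 35 at step 11.
Second: cycles through 8, 3, 6 every 3 steps. Step 11 lands at position 2 of the cycle → 6.
Third: linear, +3 per step → 27 at step 11.

(35,6,27)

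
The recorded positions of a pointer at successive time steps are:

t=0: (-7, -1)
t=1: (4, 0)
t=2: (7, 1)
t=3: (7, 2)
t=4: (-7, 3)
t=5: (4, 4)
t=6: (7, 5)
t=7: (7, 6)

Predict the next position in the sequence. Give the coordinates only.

(-7, 7)

First: cycles through -7, 4, 7, 7 every 4 steps. Step 8 lands at position 0 of the cycle → -7.
Second: linear, +1 per step → 7 at step 8.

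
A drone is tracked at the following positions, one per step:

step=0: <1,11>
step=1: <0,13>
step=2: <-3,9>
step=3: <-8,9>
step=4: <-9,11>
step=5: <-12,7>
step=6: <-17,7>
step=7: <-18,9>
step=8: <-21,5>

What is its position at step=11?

Step-to-step displacements: <-1,+2>, <-3,-4>, <-5,+0>, <-1,+2>, <-3,-4>, <-5,+0>, <-1,+2>, <-3,-4> — a repeating cycle of length 3.
step 9: apply <-5,+0> → <-26,5>
step 10: apply <-1,+2> → <-27,7>
step 11: apply <-3,-4> → <-30,3>

<-30,3>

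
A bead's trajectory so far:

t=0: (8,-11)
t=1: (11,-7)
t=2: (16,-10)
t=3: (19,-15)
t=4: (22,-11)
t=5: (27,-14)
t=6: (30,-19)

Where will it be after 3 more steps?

Step-to-step displacements: (+3,+4), (+5,-3), (+3,-5), (+3,+4), (+5,-3), (+3,-5) — a repeating cycle of length 3.
step 7: apply (+3,+4) → (33,-15)
step 8: apply (+5,-3) → (38,-18)
step 9: apply (+3,-5) → (41,-23)

(41,-23)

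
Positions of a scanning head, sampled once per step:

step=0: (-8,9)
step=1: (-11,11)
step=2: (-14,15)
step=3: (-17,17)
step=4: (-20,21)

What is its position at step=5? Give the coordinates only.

(-23,23)

Step-to-step displacements: (-3,+2), (-3,+4), (-3,+2), (-3,+4) — a repeating cycle of length 2.
step 5: apply (-3,+2) → (-23,23)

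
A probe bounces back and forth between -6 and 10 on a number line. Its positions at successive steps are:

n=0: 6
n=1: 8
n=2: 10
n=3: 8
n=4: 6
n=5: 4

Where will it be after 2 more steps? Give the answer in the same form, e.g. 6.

The value reflects between -6 and 10, moving 2 per step.
  step 6: 4 → 2
  step 7: 2 → 0

0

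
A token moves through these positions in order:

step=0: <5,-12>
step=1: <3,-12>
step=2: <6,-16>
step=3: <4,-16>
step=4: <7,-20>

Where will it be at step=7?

<6,-24>

Step-to-step displacements: <-2,+0>, <+3,-4>, <-2,+0>, <+3,-4> — a repeating cycle of length 2.
step 5: apply <-2,+0> → <5,-20>
step 6: apply <+3,-4> → <8,-24>
step 7: apply <-2,+0> → <6,-24>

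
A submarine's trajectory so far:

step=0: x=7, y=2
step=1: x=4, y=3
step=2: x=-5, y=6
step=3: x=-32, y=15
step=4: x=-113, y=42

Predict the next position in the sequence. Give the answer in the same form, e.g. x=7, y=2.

Step-to-step displacements: (-3,+1), (-9,+3), (-27,+9), (-81,+27); each is 3× the previous.
step 5: x=-113, y=42 + (-243,+81) → x=-356, y=123

x=-356, y=123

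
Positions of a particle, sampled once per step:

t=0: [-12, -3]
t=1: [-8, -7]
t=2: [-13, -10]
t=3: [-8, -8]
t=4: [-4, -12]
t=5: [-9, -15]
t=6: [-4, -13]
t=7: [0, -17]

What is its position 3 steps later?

[4, -22]

Step-to-step displacements: [+4, -4], [-5, -3], [+5, +2], [+4, -4], [-5, -3], [+5, +2], [+4, -4] — a repeating cycle of length 3.
step 8: apply [-5, -3] → [-5, -20]
step 9: apply [+5, +2] → [0, -18]
step 10: apply [+4, -4] → [4, -22]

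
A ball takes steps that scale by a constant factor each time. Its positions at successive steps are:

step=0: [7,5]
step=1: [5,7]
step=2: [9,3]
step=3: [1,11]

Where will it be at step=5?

[-15,27]

Consecutive displacements [-2,+2], [+4,-4], [-8,+8] scale by a factor of -2 each step.
step 4: [1,11] + [+16,-16] → [17,-5]
step 5: [17,-5] + [-32,+32] → [-15,27]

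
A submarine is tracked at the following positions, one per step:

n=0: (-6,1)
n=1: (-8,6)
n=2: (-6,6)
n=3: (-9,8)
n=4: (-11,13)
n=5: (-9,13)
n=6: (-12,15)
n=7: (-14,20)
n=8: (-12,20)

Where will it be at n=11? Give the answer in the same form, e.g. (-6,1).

Differencing gives (-2,+5), (+2,+0), (-3,+2), (-2,+5), (+2,+0), (-3,+2), (-2,+5), (+2,+0). This is the pattern (-2,+5), (+2,+0), (-3,+2) repeated.
step 9: apply (-3,+2) → (-15,22)
step 10: apply (-2,+5) → (-17,27)
step 11: apply (+2,+0) → (-15,27)

(-15,27)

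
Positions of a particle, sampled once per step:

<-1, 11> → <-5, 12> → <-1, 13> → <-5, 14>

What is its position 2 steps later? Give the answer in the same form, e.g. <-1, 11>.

First: cycles through -1, -5 every 2 steps. Step 5 lands at position 1 of the cycle → -5.
Second: linear, +1 per step → 16 at step 5.

<-5, 16>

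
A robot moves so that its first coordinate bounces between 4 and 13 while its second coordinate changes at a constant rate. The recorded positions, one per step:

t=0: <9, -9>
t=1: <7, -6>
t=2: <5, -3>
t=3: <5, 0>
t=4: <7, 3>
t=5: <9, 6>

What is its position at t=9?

<9, 18>

The first coordinate reflects between 4 and 13, moving 2 per step.
  step 6: 9 → 11
  step 7: 11 → 13
  step 8: 13 → 11
  step 9: 11 → 9
The second coordinate changes by +3 each step: at step 9 it is 18.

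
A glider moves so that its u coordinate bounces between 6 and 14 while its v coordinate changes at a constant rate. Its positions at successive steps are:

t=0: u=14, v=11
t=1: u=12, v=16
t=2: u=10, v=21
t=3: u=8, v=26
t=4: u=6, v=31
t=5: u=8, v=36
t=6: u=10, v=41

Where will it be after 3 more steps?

u=12, v=56

The u coordinate travels 2 per step and bounces off the walls at 6 and 14.
  step 7: 10 → 12
  step 8: 12 → 14
  step 9: 14 → 12
The v coordinate changes by +5 each step: at step 9 it is 56.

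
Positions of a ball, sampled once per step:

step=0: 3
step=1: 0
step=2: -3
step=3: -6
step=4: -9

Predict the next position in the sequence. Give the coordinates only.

-12

Constant displacement of -3 per step.
step 5: -9 − 3 → -12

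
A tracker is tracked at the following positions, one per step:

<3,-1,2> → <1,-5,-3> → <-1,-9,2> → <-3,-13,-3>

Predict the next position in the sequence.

<-5,-17,2>

First: linear, -2 per step → -5 at step 4.
Second: linear, -4 per step → -17 at step 4.
Third: cycles through 2, -3 every 2 steps. Step 4 lands at position 0 of the cycle → 2.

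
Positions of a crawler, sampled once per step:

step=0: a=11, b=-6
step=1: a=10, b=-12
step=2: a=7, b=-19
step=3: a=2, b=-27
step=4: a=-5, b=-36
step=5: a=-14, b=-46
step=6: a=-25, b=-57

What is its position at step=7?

a=-38, b=-69

Taking differences between consecutive positions: (-1,-6), (-3,-7), (-5,-8), (-7,-9), (-9,-10), (-11,-11). These grow by (-2,-1) each step.
step 7: a=-25, b=-57 + (-13,-12) → a=-38, b=-69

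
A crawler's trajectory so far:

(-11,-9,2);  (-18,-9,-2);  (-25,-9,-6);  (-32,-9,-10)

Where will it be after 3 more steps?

Constant displacement of (-7,+0,-4) per step.
step 4: (-32,-9,-10) + (-7,+0,-4) → (-39,-9,-14)
step 5: (-39,-9,-14) + (-7,+0,-4) → (-46,-9,-18)
step 6: (-46,-9,-18) + (-7,+0,-4) → (-53,-9,-22)

(-53,-9,-22)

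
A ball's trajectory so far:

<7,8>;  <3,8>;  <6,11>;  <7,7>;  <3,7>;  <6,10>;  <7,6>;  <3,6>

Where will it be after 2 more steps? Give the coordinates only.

Step-to-step displacements: <-4,+0>, <+3,+3>, <+1,-4>, <-4,+0>, <+3,+3>, <+1,-4>, <-4,+0> — a repeating cycle of length 3.
step 8: apply <+3,+3> → <6,9>
step 9: apply <+1,-4> → <7,5>

<7,5>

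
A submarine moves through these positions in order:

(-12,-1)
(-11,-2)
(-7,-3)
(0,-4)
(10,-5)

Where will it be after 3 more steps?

(58,-8)

First differences are (+1,-1), (+4,-1), (+7,-1), (+10,-1); their common second difference is (+3,+0) (constant acceleration).
step 5: (10,-5) + (+13,-1) → (23,-6)
step 6: (23,-6) + (+16,-1) → (39,-7)
step 7: (39,-7) + (+19,-1) → (58,-8)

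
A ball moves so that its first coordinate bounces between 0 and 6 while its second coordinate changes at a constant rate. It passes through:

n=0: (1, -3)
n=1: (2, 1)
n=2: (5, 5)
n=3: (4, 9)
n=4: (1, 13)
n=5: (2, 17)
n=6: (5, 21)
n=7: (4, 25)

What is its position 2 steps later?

The first coordinate travels 3 per step and bounces off the walls at 0 and 6.
  step 8: 4 → 1
  step 9: 1 → 2
The second coordinate changes by +4 each step: at step 9 it is 33.

(2, 33)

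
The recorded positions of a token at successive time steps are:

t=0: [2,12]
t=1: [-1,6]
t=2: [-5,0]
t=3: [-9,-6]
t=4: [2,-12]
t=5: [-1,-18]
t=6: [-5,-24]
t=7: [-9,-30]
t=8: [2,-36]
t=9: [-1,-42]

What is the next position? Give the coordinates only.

The first coordinate repeats the cycle [2, -1, -5, -9] with period 4; step 10 mod 4 = 2, giving -5.
The second coordinate changes by -6 each step, so at step 10 it is 12 + 10·(-6) = -48.

[-5,-48]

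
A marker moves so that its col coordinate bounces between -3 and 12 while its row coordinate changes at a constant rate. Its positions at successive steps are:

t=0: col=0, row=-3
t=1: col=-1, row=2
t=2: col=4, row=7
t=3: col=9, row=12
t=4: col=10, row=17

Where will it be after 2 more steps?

col=0, row=27

The col coordinate reflects between -3 and 12, moving 5 per step.
  step 5: 10 → 5
  step 6: 5 → 0
The row coordinate changes by +5 each step: at step 6 it is 27.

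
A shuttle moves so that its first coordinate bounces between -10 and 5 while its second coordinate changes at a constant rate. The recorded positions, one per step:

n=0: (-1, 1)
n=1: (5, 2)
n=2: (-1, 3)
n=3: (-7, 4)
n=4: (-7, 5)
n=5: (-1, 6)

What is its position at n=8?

(-7, 9)

The first coordinate travels 6 per step and bounces off the walls at -10 and 5.
  step 6: -1 → 5
  step 7: 5 → -1
  step 8: -1 → -7
The second coordinate changes by +1 each step: at step 8 it is 9.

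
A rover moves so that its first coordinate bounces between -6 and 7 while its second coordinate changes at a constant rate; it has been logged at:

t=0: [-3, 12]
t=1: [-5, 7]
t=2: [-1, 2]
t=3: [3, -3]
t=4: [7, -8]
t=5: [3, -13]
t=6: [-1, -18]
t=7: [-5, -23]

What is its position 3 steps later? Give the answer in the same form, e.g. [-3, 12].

[5, -38]

The first coordinate travels 4 per step and bounces off the walls at -6 and 7.
  step 8: -5 → -3
  step 9: -3 → 1
  step 10: 1 → 5
The second coordinate changes by -5 each step: at step 10 it is -38.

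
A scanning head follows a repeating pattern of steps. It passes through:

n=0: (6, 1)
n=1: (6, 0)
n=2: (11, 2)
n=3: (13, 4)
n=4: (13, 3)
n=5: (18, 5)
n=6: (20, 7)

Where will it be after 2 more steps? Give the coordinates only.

Differencing gives (+0, -1), (+5, +2), (+2, +2), (+0, -1), (+5, +2), (+2, +2). This is the pattern (+0, -1), (+5, +2), (+2, +2) repeated.
step 7: apply (+0, -1) → (20, 6)
step 8: apply (+5, +2) → (25, 8)

(25, 8)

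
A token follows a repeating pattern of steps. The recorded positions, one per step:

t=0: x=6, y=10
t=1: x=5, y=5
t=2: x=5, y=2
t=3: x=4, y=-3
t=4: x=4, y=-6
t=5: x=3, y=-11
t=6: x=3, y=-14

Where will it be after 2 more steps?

x=2, y=-22

The moves between consecutive positions are (-1, -5), (+0, -3), (-1, -5), (+0, -3), (-1, -5), (+0, -3); they repeat the 2-cycle [(-1, -5), (+0, -3)].
step 7: apply (-1, -5) → x=2, y=-19
step 8: apply (+0, -3) → x=2, y=-22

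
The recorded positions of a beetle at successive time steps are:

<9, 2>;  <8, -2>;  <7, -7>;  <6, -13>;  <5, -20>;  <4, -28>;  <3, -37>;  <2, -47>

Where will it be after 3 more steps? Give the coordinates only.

First differences are <-1, -4>, <-1, -5>, <-1, -6>, <-1, -7>, <-1, -8>, <-1, -9>, <-1, -10>; their common second difference is <+0, -1> (constant acceleration).
step 8: <2, -47> + <-1, -11> → <1, -58>
step 9: <1, -58> + <-1, -12> → <0, -70>
step 10: <0, -70> + <-1, -13> → <-1, -83>

<-1, -83>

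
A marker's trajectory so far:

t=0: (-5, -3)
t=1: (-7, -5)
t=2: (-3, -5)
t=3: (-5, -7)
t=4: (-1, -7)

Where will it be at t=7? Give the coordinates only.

Step-to-step displacements: (-2, -2), (+4, +0), (-2, -2), (+4, +0) — a repeating cycle of length 2.
step 5: apply (-2, -2) → (-3, -9)
step 6: apply (+4, +0) → (1, -9)
step 7: apply (-2, -2) → (-1, -11)

(-1, -11)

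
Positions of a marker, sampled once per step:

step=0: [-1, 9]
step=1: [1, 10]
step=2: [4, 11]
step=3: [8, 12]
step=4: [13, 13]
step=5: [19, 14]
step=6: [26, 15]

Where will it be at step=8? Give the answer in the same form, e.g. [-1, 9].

[43, 17]

First differences are [+2, +1], [+3, +1], [+4, +1], [+5, +1], [+6, +1], [+7, +1]; their common second difference is [+1, +0] (constant acceleration).
step 7: [26, 15] + [+8, +1] → [34, 16]
step 8: [34, 16] + [+9, +1] → [43, 17]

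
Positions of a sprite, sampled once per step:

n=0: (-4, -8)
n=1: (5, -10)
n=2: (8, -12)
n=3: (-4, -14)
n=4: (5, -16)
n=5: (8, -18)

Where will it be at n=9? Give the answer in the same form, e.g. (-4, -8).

First: cycles through -4, 5, 8 every 3 steps. Step 9 lands at position 0 of the cycle → -4.
Second: linear, -2 per step → -26 at step 9.

(-4, -26)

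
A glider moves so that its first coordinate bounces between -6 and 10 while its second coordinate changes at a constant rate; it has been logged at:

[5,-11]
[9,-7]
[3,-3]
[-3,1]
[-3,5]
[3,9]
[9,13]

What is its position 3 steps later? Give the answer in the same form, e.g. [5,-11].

The first coordinate reflects between -6 and 10, moving 6 per step.
  step 7: 9 → 5
  step 8: 5 → -1
  step 9: -1 → -5
The second coordinate changes by +4 each step: at step 9 it is 25.

[-5,25]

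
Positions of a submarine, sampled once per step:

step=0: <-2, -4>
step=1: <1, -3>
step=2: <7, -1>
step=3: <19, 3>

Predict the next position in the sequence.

Step-to-step displacements: <+3, +1>, <+6, +2>, <+12, +4>; each is 2× the previous.
step 4: <19, 3> + <+24, +8> → <43, 11>

<43, 11>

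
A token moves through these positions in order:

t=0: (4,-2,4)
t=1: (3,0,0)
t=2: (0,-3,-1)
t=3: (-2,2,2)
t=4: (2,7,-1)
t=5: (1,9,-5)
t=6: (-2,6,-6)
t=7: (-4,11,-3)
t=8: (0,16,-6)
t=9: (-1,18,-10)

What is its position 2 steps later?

Differencing gives (-1,+2,-4), (-3,-3,-1), (-2,+5,+3), (+4,+5,-3), (-1,+2,-4), (-3,-3,-1), (-2,+5,+3), (+4,+5,-3), (-1,+2,-4). This is the pattern (-1,+2,-4), (-3,-3,-1), (-2,+5,+3), (+4,+5,-3) repeated.
step 10: apply (-3,-3,-1) → (-4,15,-11)
step 11: apply (-2,+5,+3) → (-6,20,-8)

(-6,20,-8)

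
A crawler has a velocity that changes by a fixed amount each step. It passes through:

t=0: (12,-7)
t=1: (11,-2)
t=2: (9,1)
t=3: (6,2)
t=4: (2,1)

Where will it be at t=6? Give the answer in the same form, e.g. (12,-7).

(-9,-7)

Taking differences between consecutive positions: (-1,+5), (-2,+3), (-3,+1), (-4,-1). These grow by (-1,-2) each step.
step 5: (2,1) + (-5,-3) → (-3,-2)
step 6: (-3,-2) + (-6,-5) → (-9,-7)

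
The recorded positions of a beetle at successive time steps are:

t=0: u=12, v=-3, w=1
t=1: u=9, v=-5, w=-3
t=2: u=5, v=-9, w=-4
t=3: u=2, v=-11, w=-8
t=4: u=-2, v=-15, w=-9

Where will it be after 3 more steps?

The moves between consecutive positions are (-3,-2,-4), (-4,-4,-1), (-3,-2,-4), (-4,-4,-1); they repeat the 2-cycle [(-3,-2,-4), (-4,-4,-1)].
step 5: apply (-3,-2,-4) → u=-5, v=-17, w=-13
step 6: apply (-4,-4,-1) → u=-9, v=-21, w=-14
step 7: apply (-3,-2,-4) → u=-12, v=-23, w=-18

u=-12, v=-23, w=-18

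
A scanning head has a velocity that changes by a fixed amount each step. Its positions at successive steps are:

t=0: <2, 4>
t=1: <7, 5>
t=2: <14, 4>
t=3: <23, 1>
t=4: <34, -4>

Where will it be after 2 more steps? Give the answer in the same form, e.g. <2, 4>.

<62, -20>

Taking differences between consecutive positions: <+5, +1>, <+7, -1>, <+9, -3>, <+11, -5>. These grow by <+2, -2> each step.
step 5: <34, -4> + <+13, -7> → <47, -11>
step 6: <47, -11> + <+15, -9> → <62, -20>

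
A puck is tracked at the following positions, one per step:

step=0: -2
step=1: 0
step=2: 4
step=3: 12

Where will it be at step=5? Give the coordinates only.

Consecutive displacements +2, +4, +8 scale by a factor of 2 each step.
step 4: 12 + 16 → 28
step 5: 28 + 32 → 60

60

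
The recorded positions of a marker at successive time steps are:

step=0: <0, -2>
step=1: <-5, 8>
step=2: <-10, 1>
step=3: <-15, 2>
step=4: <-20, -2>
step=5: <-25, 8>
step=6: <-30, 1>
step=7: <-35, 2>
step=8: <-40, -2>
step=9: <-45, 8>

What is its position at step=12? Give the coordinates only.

<-60, -2>

First: linear, -5 per step → -60 at step 12.
Second: cycles through -2, 8, 1, 2 every 4 steps. Step 12 lands at position 0 of the cycle → -2.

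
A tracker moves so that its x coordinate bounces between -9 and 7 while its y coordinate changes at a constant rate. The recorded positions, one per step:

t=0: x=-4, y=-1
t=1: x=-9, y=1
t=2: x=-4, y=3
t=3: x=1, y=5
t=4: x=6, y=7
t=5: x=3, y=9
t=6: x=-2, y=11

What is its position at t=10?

x=4, y=19

The x coordinate travels 5 per step and bounces off the walls at -9 and 7.
  step 7: -2 → -7
  step 8: -7 → -6
  step 9: -6 → -1
  step 10: -1 → 4
The y coordinate changes by +2 each step: at step 10 it is 19.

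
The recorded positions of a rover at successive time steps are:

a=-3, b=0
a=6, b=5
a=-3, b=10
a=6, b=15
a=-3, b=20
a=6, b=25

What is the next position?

A: cycles through -3, 6 every 2 steps. Step 6 lands at position 0 of the cycle → -3.
B: linear, +5 per step → 30 at step 6.

a=-3, b=30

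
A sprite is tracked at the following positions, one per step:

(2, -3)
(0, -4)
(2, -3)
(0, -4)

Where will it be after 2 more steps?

The jumps are (-2, -1), (+2, +1), (-2, -1) — a geometric progression with ratio -1.
step 4: (0, -4) + (+2, +1) → (2, -3)
step 5: (2, -3) + (-2, -1) → (0, -4)

(0, -4)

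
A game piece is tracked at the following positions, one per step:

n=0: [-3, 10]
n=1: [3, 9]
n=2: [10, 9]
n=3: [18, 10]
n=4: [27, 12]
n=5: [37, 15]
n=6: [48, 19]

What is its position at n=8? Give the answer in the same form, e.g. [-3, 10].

[73, 30]

First differences are [+6, -1], [+7, +0], [+8, +1], [+9, +2], [+10, +3], [+11, +4]; their common second difference is [+1, +1] (constant acceleration).
step 7: [48, 19] + [+12, +5] → [60, 24]
step 8: [60, 24] + [+13, +6] → [73, 30]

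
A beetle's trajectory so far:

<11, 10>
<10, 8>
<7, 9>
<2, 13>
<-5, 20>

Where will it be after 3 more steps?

Successive displacements: <-1, -2>, <-3, +1>, <-5, +4>, <-7, +7> — each changes by <-2, +3>.
step 5: <-5, 20> + <-9, +10> → <-14, 30>
step 6: <-14, 30> + <-11, +13> → <-25, 43>
step 7: <-25, 43> + <-13, +16> → <-38, 59>

<-38, 59>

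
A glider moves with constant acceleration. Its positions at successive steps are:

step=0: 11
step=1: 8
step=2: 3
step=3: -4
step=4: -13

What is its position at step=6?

-37

Successive displacements: -3, -5, -7, -9 — each changes by -2.
step 5: -13 − 11 → -24
step 6: -24 − 13 → -37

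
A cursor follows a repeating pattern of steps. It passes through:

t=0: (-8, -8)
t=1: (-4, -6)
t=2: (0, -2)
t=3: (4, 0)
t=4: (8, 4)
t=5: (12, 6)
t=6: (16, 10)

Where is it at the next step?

(20, 12)

The moves between consecutive positions are (+4, +2), (+4, +4), (+4, +2), (+4, +4), (+4, +2), (+4, +4); they repeat the 2-cycle [(+4, +2), (+4, +4)].
step 7: apply (+4, +2) → (20, 12)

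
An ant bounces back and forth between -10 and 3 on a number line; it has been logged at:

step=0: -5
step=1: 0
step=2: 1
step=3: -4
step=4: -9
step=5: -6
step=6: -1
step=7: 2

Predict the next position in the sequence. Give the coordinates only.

The value reflects between -10 and 3, moving 5 per step.
  step 8: 2 → -3

-3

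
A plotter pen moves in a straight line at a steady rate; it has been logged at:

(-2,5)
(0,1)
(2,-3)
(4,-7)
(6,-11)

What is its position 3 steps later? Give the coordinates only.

(12,-23)

Each step adds (+2,-4) to the position.
step 5: (6,-11) + (+2,-4) → (8,-15)
step 6: (8,-15) + (+2,-4) → (10,-19)
step 7: (10,-19) + (+2,-4) → (12,-23)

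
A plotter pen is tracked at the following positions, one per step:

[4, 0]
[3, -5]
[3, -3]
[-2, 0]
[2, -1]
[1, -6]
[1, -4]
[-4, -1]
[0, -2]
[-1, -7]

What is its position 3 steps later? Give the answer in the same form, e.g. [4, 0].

Differencing gives [-1, -5], [+0, +2], [-5, +3], [+4, -1], [-1, -5], [+0, +2], [-5, +3], [+4, -1], [-1, -5]. This is the pattern [-1, -5], [+0, +2], [-5, +3], [+4, -1] repeated.
step 10: apply [+0, +2] → [-1, -5]
step 11: apply [-5, +3] → [-6, -2]
step 12: apply [+4, -1] → [-2, -3]

[-2, -3]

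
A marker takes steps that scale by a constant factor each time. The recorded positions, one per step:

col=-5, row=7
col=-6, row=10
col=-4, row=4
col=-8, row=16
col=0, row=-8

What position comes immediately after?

col=-16, row=40

Consecutive displacements (-1, +3), (+2, -6), (-4, +12), (+8, -24) scale by a factor of -2 each step.
step 5: col=0, row=-8 + (-16, +48) → col=-16, row=40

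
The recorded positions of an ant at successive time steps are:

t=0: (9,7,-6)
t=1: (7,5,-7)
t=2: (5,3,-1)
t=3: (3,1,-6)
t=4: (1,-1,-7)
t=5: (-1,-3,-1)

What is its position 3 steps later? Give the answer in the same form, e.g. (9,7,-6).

The first coordinate changes by -2 each step, so at step 8 it is 9 + 8·(-2) = -7.
The second coordinate changes by -2 each step, so at step 8 it is 7 + 8·(-2) = -9.
The third coordinate repeats the cycle [-6, -7, -1] with period 3; step 8 mod 3 = 2, giving -1.

(-7,-9,-1)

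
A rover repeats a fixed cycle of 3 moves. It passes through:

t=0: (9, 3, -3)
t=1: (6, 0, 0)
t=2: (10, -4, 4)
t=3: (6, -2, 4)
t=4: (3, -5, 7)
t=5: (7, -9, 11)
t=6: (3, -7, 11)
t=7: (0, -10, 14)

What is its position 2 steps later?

The moves between consecutive positions are (-3, -3, +3), (+4, -4, +4), (-4, +2, +0), (-3, -3, +3), (+4, -4, +4), (-4, +2, +0), (-3, -3, +3); they repeat the 3-cycle [(-3, -3, +3), (+4, -4, +4), (-4, +2, +0)].
step 8: apply (+4, -4, +4) → (4, -14, 18)
step 9: apply (-4, +2, +0) → (0, -12, 18)

(0, -12, 18)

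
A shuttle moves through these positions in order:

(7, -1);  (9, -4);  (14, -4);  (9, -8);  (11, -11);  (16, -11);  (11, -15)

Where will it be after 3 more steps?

(13, -22)

The moves between consecutive positions are (+2, -3), (+5, +0), (-5, -4), (+2, -3), (+5, +0), (-5, -4); they repeat the 3-cycle [(+2, -3), (+5, +0), (-5, -4)].
step 7: apply (+2, -3) → (13, -18)
step 8: apply (+5, +0) → (18, -18)
step 9: apply (-5, -4) → (13, -22)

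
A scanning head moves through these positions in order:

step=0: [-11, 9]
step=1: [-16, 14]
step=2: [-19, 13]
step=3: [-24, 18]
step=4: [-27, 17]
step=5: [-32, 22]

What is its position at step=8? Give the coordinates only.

[-43, 25]

Step-to-step displacements: [-5, +5], [-3, -1], [-5, +5], [-3, -1], [-5, +5] — a repeating cycle of length 2.
step 6: apply [-3, -1] → [-35, 21]
step 7: apply [-5, +5] → [-40, 26]
step 8: apply [-3, -1] → [-43, 25]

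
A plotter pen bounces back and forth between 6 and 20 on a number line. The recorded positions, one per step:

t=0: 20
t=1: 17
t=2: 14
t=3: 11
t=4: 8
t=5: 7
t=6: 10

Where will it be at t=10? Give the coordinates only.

The value travels 3 per step and bounces off the walls at 6 and 20.
  step 7: 10 → 13
  step 8: 13 → 16
  step 9: 16 → 19
  step 10: 19 → 18

18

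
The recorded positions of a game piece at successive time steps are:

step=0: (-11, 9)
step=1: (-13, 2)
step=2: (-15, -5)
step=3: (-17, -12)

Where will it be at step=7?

Constant displacement of (-2, -7) per step.
step 4: (-17, -12) + (-2, -7) → (-19, -19)
step 5: (-19, -19) + (-2, -7) → (-21, -26)
step 6: (-21, -26) + (-2, -7) → (-23, -33)
step 7: (-23, -33) + (-2, -7) → (-25, -40)

(-25, -40)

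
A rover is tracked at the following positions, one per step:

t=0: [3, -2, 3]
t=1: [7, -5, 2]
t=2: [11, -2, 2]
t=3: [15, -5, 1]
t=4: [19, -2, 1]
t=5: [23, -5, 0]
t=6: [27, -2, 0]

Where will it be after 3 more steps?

[39, -5, -2]

The moves between consecutive positions are [+4, -3, -1], [+4, +3, +0], [+4, -3, -1], [+4, +3, +0], [+4, -3, -1], [+4, +3, +0]; they repeat the 2-cycle [[+4, -3, -1], [+4, +3, +0]].
step 7: apply [+4, -3, -1] → [31, -5, -1]
step 8: apply [+4, +3, +0] → [35, -2, -1]
step 9: apply [+4, -3, -1] → [39, -5, -2]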